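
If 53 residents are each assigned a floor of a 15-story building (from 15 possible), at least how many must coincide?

There are 15 possible values for floor of a 15-story building. With 53 residents and 15 categories, by pigeonhole: ceiling(53/15).

Final answer: 4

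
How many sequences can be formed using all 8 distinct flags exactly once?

The number of ways to arrange 8 distinct objects is 8!.

Final answer: 8! = 40320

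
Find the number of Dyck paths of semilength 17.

Total monotonic paths to (17,17): C(34,17) = 2333606220.
Paths that cross above y=x (reflection bijection): C(34,18) = 2203961430.
Valid Dyck paths: 2333606220 - 2203961430.
(Equivalently, C_{17} = C(34,17)/18 = 2333606220/18.)

Final answer: C_{17} = 129644790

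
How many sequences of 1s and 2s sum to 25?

Let f(n) be the number of climbs. Removing the last move (1 or 2 steps) gives f(n) = f(n-1) + f(n-2); base cases f(1)=1, f(2)=2.
Iterating the recurrence: f(1)=1, f(2)=2, f(3)=3, f(4)=5, f(5)=8, f(6)=13, f(7)=21, f(8)=34, f(9)=55, f(10)=89, f(11)=144, f(12)=233, f(13)=377, f(14)=610, f(15)=987, f(16)=1597, f(17)=2584, f(18)=4181, f(19)=6765, f(20)=10946, f(21)=17711, f(22)=28657, f(23)=46368, f(24)=75025, f(25)=121393.

Final answer: 121393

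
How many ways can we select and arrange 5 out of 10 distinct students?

P(10,5) = 10!/(10-5)! = 10!/5!.

Final answer: P(10,5) = 30240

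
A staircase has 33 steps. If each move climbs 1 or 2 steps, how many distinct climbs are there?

Let f(n) be the number of climbs. Removing the last move (1 or 2 steps) gives f(n) = f(n-1) + f(n-2); base cases f(1)=1, f(2)=2.
Computing successive values: f(1)=1, f(2)=2, f(3)=3, f(4)=5, f(5)=8, f(6)=13, f(7)=21, f(8)=34, f(9)=55, f(10)=89, f(11)=144, f(12)=233, f(13)=377, f(14)=610, f(15)=987, f(16)=1597, f(17)=2584, f(18)=4181, f(19)=6765, f(20)=10946, f(21)=17711, f(22)=28657, f(23)=46368, f(24)=75025, f(25)=121393, f(26)=196418, f(27)=317811, f(28)=514229, f(29)=832040, f(30)=1346269, f(31)=2178309, f(32)=3524578, f(33)=5702887.

Final answer: 5702887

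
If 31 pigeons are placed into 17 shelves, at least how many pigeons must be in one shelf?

By the pigeonhole principle: ceiling(31/17).

Final answer: 2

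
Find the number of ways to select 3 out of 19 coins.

C(19,3) = 19!/(3! x 16!).

Final answer: \binom{19}{3} = 969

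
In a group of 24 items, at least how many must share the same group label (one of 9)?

There are 9 possible values for group label (one of 9). With 24 items and 9 categories, by pigeonhole: ceiling(24/9).

Final answer: 3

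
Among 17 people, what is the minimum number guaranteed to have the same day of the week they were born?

There are 7 possible values for day of the week they were born. With 17 people and 7 categories, by pigeonhole: ceiling(17/7).

Final answer: 3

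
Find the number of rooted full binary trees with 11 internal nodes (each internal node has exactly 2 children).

The structures are counted by the Catalan number C_n. Here n = 11.
C_n = (2n)!/(n!(n+1)!), so C_{11} = 22!/(11! x 12!) = C(22,11)/12 = 705432/12.

Final answer: C_{11} = 58786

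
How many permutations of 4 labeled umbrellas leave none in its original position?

D(n) = (n-1)(D(n-1) + D(n-2)), D(0)=1, D(1)=0.
D(2) = 1 x (0 + 1) = 1
D(3) = 2 x (1 + 0) = 2
D(4) = 3 x (D(3) + D(2)) = 3 x (2 + 1)

Final answer: D(4) = 9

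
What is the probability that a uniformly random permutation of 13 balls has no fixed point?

Use the recurrence D(n) = (n-1)(D(n-1) + D(n-2)) with D(0)=1, D(1)=0.
Building up: D(2)=1, D(3)=2, D(4)=9, D(5)=44, D(6)=265, D(7)=1854, D(8)=14833, D(9)=133496, D(10)=1334961, D(11)=14684570, D(12)=176214841, D(13)=2290792932.
Total arrangements: 13! = 6227020800.
Probability = D(13)/13! = 63633137/172972800.

Final answer: D(13)/13! = 2290792932/6227020800 = 0.367879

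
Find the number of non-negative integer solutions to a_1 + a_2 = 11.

Stars and bars with 11 stars and 1 bars:
C(11+2-1, 2-1) = C(12,1).

Final answer: C(12,1) = 12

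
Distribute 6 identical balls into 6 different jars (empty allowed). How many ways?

Stars and bars: C(n+k-1, k-1) = C(11,5).

Final answer: C(11,5) = 462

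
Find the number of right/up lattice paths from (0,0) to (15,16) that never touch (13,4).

Total paths to (15,16): C(31,16) = 300540195.
Paths through (13,4): C(17,4) x C(14,12) = 216580.
Avoiding (13,4): 300540195 - 216580.

Final answer: 300323615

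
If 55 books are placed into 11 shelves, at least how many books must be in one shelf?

By the pigeonhole principle: ceiling(55/11).

Final answer: 5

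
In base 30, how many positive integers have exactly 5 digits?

These are the integers in [30^4, 30^5), so the count is 30^5 - 30^4 = 29 x 30^4.

Final answer: 23490000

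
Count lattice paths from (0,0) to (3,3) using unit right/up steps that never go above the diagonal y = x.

Total monotonic paths to (3,3): C(6,3) = 20.
Paths that cross above y=x (reflection bijection): C(6,4) = 15.
Valid Dyck paths: 20 - 15.
(This is the Catalan number C_{3}.)

Final answer: C_{3} = 5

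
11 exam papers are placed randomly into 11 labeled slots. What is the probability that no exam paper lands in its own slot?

Derangements satisfy D(n) = (n-1)(D(n-1) + D(n-2)), starting from D(0)=1, D(1)=0.
Building up: D(2)=1, D(3)=2, D(4)=9, D(5)=44, D(6)=265, D(7)=1854, D(8)=14833, D(9)=133496, D(10)=1334961, D(11)=14684570.
Total arrangements: 11! = 39916800.
Probability = D(11)/11! = 1468457/3991680.

Final answer: D(11)/11! = 14684570/39916800 = 0.367879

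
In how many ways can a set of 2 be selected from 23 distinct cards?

C(23,2) = 23!/(2! x (23-2)!).

Final answer: C(23,2) = 253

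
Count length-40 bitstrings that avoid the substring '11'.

A valid string ends in 0 (append to any length-(n-1) valid string) or in 01 (append to any length-(n-2) valid string), so a(n) = a(n-1) + a(n-2) with a(1)=2, a(2)=3.
Iterating the recurrence: a(1)=2, a(2)=3, a(3)=5, a(4)=8, a(5)=13, a(6)=21, a(7)=34, a(8)=55, a(9)=89, a(10)=144, a(11)=233, a(12)=377, a(13)=610, a(14)=987, a(15)=1597, a(16)=2584, a(17)=4181, a(18)=6765, a(19)=10946, a(20)=17711, a(21)=28657, a(22)=46368, a(23)=75025, a(24)=121393, a(25)=196418, a(26)=317811, a(27)=514229, a(28)=832040, a(29)=1346269, a(30)=2178309, a(31)=3524578, a(32)=5702887, a(33)=9227465, a(34)=14930352, a(35)=24157817, a(36)=39088169, a(37)=63245986, a(38)=102334155, a(39)=165580141, a(40)=267914296.

Final answer: 267914296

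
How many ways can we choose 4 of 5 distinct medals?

C(5,4) = 5!/(4! x (5-4)!).

Final answer: C(5,4) = 5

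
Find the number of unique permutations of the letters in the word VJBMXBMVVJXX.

Letters (B:2, J:2, M:2, V:3, X:3). Total letters: 12.
Permutations = 12!/(3! x 3! x 2! x 2! x 2!).

Final answer: 1663200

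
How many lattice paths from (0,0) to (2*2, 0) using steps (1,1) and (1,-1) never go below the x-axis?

Total monotonic paths to (2,2): C(4,2) = 6.
By the reflection principle, paths that go above the diagonal number C(4,3) = 4.
Valid Dyck paths: 6 - 4.
(These counts are the Catalan numbers.)

Final answer: C_{2} = 2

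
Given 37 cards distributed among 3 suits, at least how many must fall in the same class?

By pigeonhole with 37 objects and 3 categories: ceiling(37/3).

Final answer: 13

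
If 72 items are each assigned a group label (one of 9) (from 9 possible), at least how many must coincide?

There are 9 possible values for group label (one of 9). With 72 items and 9 categories, by pigeonhole: ceiling(72/9).

Final answer: 8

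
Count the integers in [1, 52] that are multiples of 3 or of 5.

Multiples of 3: 17. Multiples of 5: 10. Of both (lcm=15): 3.
By inclusion-exclusion: 17 + 10 - 3.

Final answer: 24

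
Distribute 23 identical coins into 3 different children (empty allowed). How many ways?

Stars and bars: C(n+k-1, k-1) = C(25,2).

Final answer: C(25,2) = 300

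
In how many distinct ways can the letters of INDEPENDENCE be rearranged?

Letters (C:1, D:2, E:4, I:1, N:3, P:1). Total letters: 12.
Permutations = 12!/(4! x 3! x 2!).

Final answer: 1663200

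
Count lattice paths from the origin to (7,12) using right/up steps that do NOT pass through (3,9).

Total paths to (7,12): C(19,12) = 50388.
Paths through (3,9): C(12,9) x C(7,3) = 7700.
Avoiding (3,9): 50388 - 7700.

Final answer: 42688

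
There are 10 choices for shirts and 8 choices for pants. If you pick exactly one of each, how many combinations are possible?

By the multiplication principle: 10 x 8.

Final answer: 80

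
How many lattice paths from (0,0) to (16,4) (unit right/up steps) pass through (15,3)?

Paths (0,0)->(15,3): C(18,3) = 816.
Paths (15,3)->(16,4): C(2,1) = 2.
By multiplication principle: 816 x 2.

Final answer: 1632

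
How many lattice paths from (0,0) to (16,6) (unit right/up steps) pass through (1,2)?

Paths (0,0)->(1,2): C(3,2) = 3.
Paths (1,2)->(16,6): C(19,4) = 3876.
By multiplication principle: 3 x 3876.

Final answer: 11628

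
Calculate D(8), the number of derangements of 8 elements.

Derangements satisfy D(n) = (n-1)(D(n-1) + D(n-2)), starting from D(0)=1, D(1)=0.
Building up: D(2)=1, D(3)=2, D(4)=9, D(5)=44, D(6)=265, D(7)=1854.
D(8) = 7 x (D(7) + D(6)) = 7 x (1854 + 265).

Final answer: D(8) = 14833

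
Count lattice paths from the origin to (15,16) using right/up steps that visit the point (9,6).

Paths (0,0)->(9,6): C(15,6) = 5005.
Paths (9,6)->(15,16): C(16,10) = 8008.
By multiplication principle: 5005 x 8008.

Final answer: 40080040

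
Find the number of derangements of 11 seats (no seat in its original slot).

D(n) = (n-1)(D(n-1) + D(n-2)), D(0)=1, D(1)=0.
D(2) = 1 x (0 + 1) = 1
D(3) = 2 x (1 + 0) = 2
D(4) = 3 x (2 + 1) = 9
D(5) = 4 x (9 + 2) = 44
D(6) = 5 x (44 + 9) = 265
D(7) = 6 x (265 + 44) = 1854
D(8) = 7 x (1854 + 265) = 14833
D(9) = 8 x (14833 + 1854) = 133496
D(10) = 9 x (133496 + 14833) = 1334961
D(11) = 10 x (D(10) + D(9)) = 10 x (1334961 + 133496)

Final answer: D(11) = 14684570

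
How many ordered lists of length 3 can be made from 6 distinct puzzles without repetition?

P(6,3) = 6!/(6-3)! = 6!/3!.

Final answer: P(6,3) = 120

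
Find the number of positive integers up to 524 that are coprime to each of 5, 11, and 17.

|div by 5|=104, |div by 11|=47, |div by 17|=30.
|div by 5&11|=9, |div by 5&17|=6, |div by 11&17|=2, |div by all|=0.
By inclusion-exclusion, divisible by at least one: 104+47+30-9-6-2+0 = 164.
Not divisible by any: 524 - 164.

Final answer: 360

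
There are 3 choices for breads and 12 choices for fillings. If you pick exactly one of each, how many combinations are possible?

By the multiplication principle: 3 x 12.

Final answer: 36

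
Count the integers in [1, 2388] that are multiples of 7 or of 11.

Multiples of 7: 341. Multiples of 11: 217. Of both (lcm=77): 31.
By inclusion-exclusion: 341 + 217 - 31.

Final answer: 527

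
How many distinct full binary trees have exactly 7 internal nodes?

The structures are counted by the Catalan number C_n. Here n = 7.
C_n = C(2n,n)/(n+1), so C_{7} = C(14,7)/8 = 3432/8.

Final answer: C_{7} = 429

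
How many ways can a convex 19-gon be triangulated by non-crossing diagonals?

The structures are counted by the Catalan number C_n. Here n = 19 - 2 = 17.
Using C_0 = 1 and C_(k+1) = C_k x 2(2k+1)/(k+2), build up term by term: C_1=1, C_2=2, C_3=5, C_4=14, C_5=42, C_6=132, C_7=429, C_8=1430, C_9=4862, C_10=16796, C_11=58786, C_12=208012, C_13=742900, C_14=2674440, C_15=9694845, C_16=35357670, C_17=129644790.

Final answer: C_{17} = 129644790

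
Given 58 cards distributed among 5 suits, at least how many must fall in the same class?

By pigeonhole with 58 objects and 5 categories: ceiling(58/5).

Final answer: 12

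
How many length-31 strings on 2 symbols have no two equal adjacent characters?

Let g(n) count such strings. g(1) = 2, and each valid string of length n-1 extends in 1 ways (any symbol but the last), so g(n) = 1 g(n-1).
Total: g(31) = 2 x 1^30.

Final answer: 2 x 1^{30} = 2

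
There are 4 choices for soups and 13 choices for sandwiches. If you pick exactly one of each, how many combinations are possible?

By the multiplication principle: 4 x 13.

Final answer: 52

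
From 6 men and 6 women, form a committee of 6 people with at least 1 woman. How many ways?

Sum over valid woman counts:
C(6,1)C(6,5) = 36
C(6,2)C(6,4) = 225
C(6,3)C(6,3) = 400
C(6,4)C(6,2) = 225
C(6,5)C(6,1) = 36
C(6,6)C(6,0) = 1
Total: 36 + 225 + 400 + 225 + 36 + 1.

Final answer: 923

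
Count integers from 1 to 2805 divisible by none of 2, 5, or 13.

|div by 2|=1402, |div by 5|=561, |div by 13|=215.
|div by 2&5|=280, |div by 2&13|=107, |div by 5&13|=43, |div by all|=21.
By inclusion-exclusion, divisible by at least one: 1402+561+215-280-107-43+21 = 1769.
Not divisible by any: 2805 - 1769.

Final answer: 1036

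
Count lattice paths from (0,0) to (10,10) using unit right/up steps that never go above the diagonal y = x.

Total monotonic paths to (10,10): C(20,10) = 184756.
Reflecting each bad path at its first crossing gives a bijection with paths to (9,11): C(20,11) = 167960.
Valid Dyck paths: 184756 - 167960.
(Check: C(20,10) - C(20,11) = C(20,10)/11, the Catalan number C_{10}.)

Final answer: C_{10} = 16796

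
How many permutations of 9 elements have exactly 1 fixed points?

Choose which 1 elements are fixed: C(9,1) = 9.
Derange the remaining 8 using D(j) = (j-1)(D(j-1) + D(j-2)), D(0)=1, D(1)=0: D(2)=1, D(3)=2, D(4)=9, D(5)=44, D(6)=265, D(7)=1854, D(8)=14833.
Total: 9 x 14833.

Final answer: C(9,1) D(8) = 133497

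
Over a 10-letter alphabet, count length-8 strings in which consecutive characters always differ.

First character: 10 choices. Each subsequent: 9 choices (must differ from the previous one).
Total: 10 x 9^7.

Final answer: 10 x 9^{7} = 47829690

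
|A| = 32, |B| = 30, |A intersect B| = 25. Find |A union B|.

|A union B| = |A| + |B| - |A intersect B| = 32 + 30 - 25.

Final answer: 37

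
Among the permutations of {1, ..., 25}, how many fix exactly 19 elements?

Choose which 19 elements are fixed: C(25,19) = 177100.
Derange the remaining 6 using D(j) = (j-1)(D(j-1) + D(j-2)), D(0)=1, D(1)=0: D(2)=1, D(3)=2, D(4)=9, D(5)=44, D(6)=265.
Total: 177100 x 265.

Final answer: C(25,19) D(6) = 46931500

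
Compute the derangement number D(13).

Derangements satisfy D(n) = (n-1)(D(n-1) + D(n-2)), starting from D(0)=1, D(1)=0.
Building up: D(2)=1, D(3)=2, D(4)=9, D(5)=44, D(6)=265, D(7)=1854, D(8)=14833, D(9)=133496, D(10)=1334961, D(11)=14684570, D(12)=176214841.
D(13) = 12 x (D(12) + D(11)) = 12 x (176214841 + 14684570).

Final answer: D(13) = 2290792932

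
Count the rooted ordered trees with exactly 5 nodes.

The structures are counted by the Catalan number C_n. Here n = 5 - 1 = 4.
C_n = C(2n,n)/(n+1), so C_{4} = C(8,4)/5 = 70/5.

Final answer: C_{4} = 14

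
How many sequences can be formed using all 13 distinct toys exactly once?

The number of ways to arrange 13 distinct objects is 13!.

Final answer: 13! = 6227020800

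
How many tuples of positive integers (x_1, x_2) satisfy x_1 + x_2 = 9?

Substitute x'_i = x_i - 1 (so x'_i >= 0). Then sum x'_i = 9 - 2 = 7.
Stars and bars: C(7+2-1, 2-1) = C(8,1).

Final answer: C(8,1) = 8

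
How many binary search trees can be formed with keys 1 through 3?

The structures are counted by the Catalan number C_n. Here n = 3.
C_n = C(2n,n) - C(2n,n+1), so C_{3} = C(6,3) - C(6,4) = 20 - 15.

Final answer: C_{3} = 5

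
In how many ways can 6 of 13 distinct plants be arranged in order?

P(13,6) = 13!/(13-6)! = 13!/7!.

Final answer: P(13,6) = 1235520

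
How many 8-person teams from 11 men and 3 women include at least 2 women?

Sum over valid woman counts:
C(3,2)C(11,6) = 1386
C(3,3)C(11,5) = 462
Total: 1386 + 462.

Final answer: 1848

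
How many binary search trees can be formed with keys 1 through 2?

The structures are counted by the Catalan number C_n. Here n = 2.
Using C_0 = 1 and C_(k+1) = C_k x 2(2k+1)/(k+2), build up term by term: C_1=1, C_2=2.

Final answer: C_{2} = 2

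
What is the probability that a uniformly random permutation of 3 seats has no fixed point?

Use the recurrence D(n) = (n-1)(D(n-1) + D(n-2)) with D(0)=1, D(1)=0.
Building up: D(2)=1, D(3)=2.
Total arrangements: 3! = 6.
Probability = D(3)/3! = 1/3.

Final answer: D(3)/3! = 2/6 = 0.333333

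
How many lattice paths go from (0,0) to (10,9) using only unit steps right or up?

Each path has 10 right steps and 9 up steps in some order (19 steps total).
Choose which 9 of the 19 steps are up: C(19,9).

Final answer: C(19,9) = 92378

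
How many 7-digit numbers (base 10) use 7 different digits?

First digit: 9 (not 0). Second: 9 (not first). Third: 8, etc.
Total: 9 x 9 x 8 x 7 x 6 x 5 x 4.

Final answer: 544320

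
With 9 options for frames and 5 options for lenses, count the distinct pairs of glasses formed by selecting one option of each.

By the multiplication principle: 9 x 5.

Final answer: 45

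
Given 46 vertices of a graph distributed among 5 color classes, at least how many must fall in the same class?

By pigeonhole with 46 objects and 5 categories: ceiling(46/5).

Final answer: 10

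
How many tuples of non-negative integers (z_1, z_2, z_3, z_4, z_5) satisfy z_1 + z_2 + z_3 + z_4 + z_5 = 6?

Stars and bars with 6 stars and 4 bars:
C(6+5-1, 5-1) = C(10,4).

Final answer: C(10,4) = 210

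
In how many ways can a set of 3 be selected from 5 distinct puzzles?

C(5,3) = 5!/(3! x (5-3)!).

Final answer: C(5,3) = 10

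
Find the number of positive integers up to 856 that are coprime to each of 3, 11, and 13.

|div by 3|=285, |div by 11|=77, |div by 13|=65.
|div by 3&11|=25, |div by 3&13|=21, |div by 11&13|=5, |div by all|=1.
By inclusion-exclusion, divisible by at least one: 285+77+65-25-21-5+1 = 377.
Not divisible by any: 856 - 377.

Final answer: 479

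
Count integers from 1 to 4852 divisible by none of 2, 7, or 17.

|div by 2|=2426, |div by 7|=693, |div by 17|=285.
|div by 2&7|=346, |div by 2&17|=142, |div by 7&17|=40, |div by all|=20.
By inclusion-exclusion, divisible by at least one: 2426+693+285-346-142-40+20 = 2896.
Not divisible by any: 4852 - 2896.

Final answer: 1956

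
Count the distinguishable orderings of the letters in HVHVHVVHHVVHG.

Letters (G:1, H:6, V:6). Total letters: 13.
Permutations = 13!/(6! x 6!).

Final answer: 12012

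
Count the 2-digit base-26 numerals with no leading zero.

These are the integers in [26^1, 26^2), so the count is 26^2 - 26^1 = 25 x 26^1.

Final answer: 650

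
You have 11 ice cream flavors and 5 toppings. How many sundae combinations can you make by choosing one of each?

By the multiplication principle: 11 x 5.

Final answer: 55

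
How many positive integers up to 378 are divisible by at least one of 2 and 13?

Multiples of 2: 189. Multiples of 13: 29. Of both (lcm=26): 14.
By inclusion-exclusion: 189 + 29 - 14.

Final answer: 204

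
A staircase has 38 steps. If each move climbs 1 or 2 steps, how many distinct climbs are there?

Let f(n) be the number of climbs. Removing the last move (1 or 2 steps) gives f(n) = f(n-1) + f(n-2); base cases f(1)=1, f(2)=2.
Building up term by term: f(1)=1, f(2)=2, f(3)=3, f(4)=5, f(5)=8, f(6)=13, f(7)=21, f(8)=34, f(9)=55, f(10)=89, f(11)=144, f(12)=233, f(13)=377, f(14)=610, f(15)=987, f(16)=1597, f(17)=2584, f(18)=4181, f(19)=6765, f(20)=10946, f(21)=17711, f(22)=28657, f(23)=46368, f(24)=75025, f(25)=121393, f(26)=196418, f(27)=317811, f(28)=514229, f(29)=832040, f(30)=1346269, f(31)=2178309, f(32)=3524578, f(33)=5702887, f(34)=9227465, f(35)=14930352, f(36)=24157817, f(37)=39088169, f(38)=63245986.

Final answer: 63245986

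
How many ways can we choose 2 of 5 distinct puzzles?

C(5,2) = 5!/(2! x (5-2)!).

Final answer: C(5,2) = 10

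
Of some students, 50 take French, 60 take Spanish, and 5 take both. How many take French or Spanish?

|A union B| = |A| + |B| - |A intersect B| = 50 + 60 - 5.

Final answer: 105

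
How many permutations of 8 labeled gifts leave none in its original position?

D(n) = (n-1)(D(n-1) + D(n-2)), D(0)=1, D(1)=0.
D(2) = 1 x (0 + 1) = 1
D(3) = 2 x (1 + 0) = 2
D(4) = 3 x (2 + 1) = 9
D(5) = 4 x (9 + 2) = 44
D(6) = 5 x (44 + 9) = 265
D(7) = 6 x (265 + 44) = 1854
D(8) = 7 x (D(7) + D(6)) = 7 x (1854 + 265)

Final answer: D(8) = 14833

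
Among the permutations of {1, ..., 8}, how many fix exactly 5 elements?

Choose which 5 elements are fixed: C(8,5) = 56.
Derange the remaining 3 using D(j) = (j-1)(D(j-1) + D(j-2)), D(0)=1, D(1)=0: D(2)=1, D(3)=2.
Total: 56 x 2.

Final answer: C(8,5) D(3) = 112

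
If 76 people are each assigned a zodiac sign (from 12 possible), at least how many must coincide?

There are 12 possible values for zodiac sign. With 76 people and 12 categories, by pigeonhole: ceiling(76/12).

Final answer: 7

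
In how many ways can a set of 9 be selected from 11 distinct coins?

C(11,9) = 11!/(9! x 2!).

Final answer: \binom{11}{9} = 55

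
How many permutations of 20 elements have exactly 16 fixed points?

Choose which 16 elements are fixed: C(20,16) = 4845.
Derange the remaining 4 using D(j) = (j-1)(D(j-1) + D(j-2)), D(0)=1, D(1)=0: D(2)=1, D(3)=2, D(4)=9.
Total: 4845 x 9.

Final answer: C(20,16) D(4) = 43605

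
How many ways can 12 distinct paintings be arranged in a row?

The number of ways to arrange 12 distinct objects is 12!.

Final answer: 12! = 479001600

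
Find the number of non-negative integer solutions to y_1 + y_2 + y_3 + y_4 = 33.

Stars and bars with 33 stars and 3 bars:
C(33+4-1, 4-1) = C(36,3).

Final answer: C(36,3) = 7140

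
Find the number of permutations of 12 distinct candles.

The number of ways to arrange 12 distinct objects is 12!.

Final answer: 12! = 479001600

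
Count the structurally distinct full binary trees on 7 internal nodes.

This is a standard Catalan-number count: the answer is C_n. Here n = 7.
C_n = (2n)!/(n!(n+1)!), so C_{7} = 14!/(7! x 8!) = C(14,7)/8 = 3432/8.

Final answer: C_{7} = 429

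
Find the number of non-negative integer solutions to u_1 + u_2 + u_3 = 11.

Stars and bars with 11 stars and 2 bars:
C(11+3-1, 3-1) = C(13,2).

Final answer: C(13,2) = 78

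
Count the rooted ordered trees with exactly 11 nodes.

This is counted by the nth Catalan number C_n. Here n = 11 - 1 = 10.
C_n = C(2n,n)/(n+1), so C_{10} = C(20,10)/11 = 184756/11.

Final answer: C_{10} = 16796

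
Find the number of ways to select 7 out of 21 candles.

C(21,7) = 21!/(7! x (21-7)!).

Final answer: C(21,7) = 116280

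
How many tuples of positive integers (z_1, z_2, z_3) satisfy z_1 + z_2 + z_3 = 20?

Substitute z'_i = z_i - 1 (so z'_i >= 0). Then sum z'_i = 20 - 3 = 17.
Stars and bars: C(17+3-1, 3-1) = C(19,2).

Final answer: C(19,2) = 171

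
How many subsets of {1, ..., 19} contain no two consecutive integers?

Condition on whether n belongs to the subset: if not, any valid subset of {1, ..., n-1} works (a(n-1)); if so, n-1 is excluded and the rest is a valid subset of {1, ..., n-2} (a(n-2)). Hence a(n) = a(n-1) + a(n-2), a(1)=2, a(2)=3.
Iterating the recurrence: a(1)=2, a(2)=3, a(3)=5, a(4)=8, a(5)=13, a(6)=21, a(7)=34, a(8)=55, a(9)=89, a(10)=144, a(11)=233, a(12)=377, a(13)=610, a(14)=987, a(15)=1597, a(16)=2584, a(17)=4181, a(18)=6765, a(19)=10946.

Final answer: 10946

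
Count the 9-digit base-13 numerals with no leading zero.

These are the integers in [13^8, 13^9), so the count is 13^9 - 13^8 = 12 x 13^8.

Final answer: 9788768652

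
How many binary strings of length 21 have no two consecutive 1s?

Classify by the final bit: ...0 gives a(n-1) strings, ...01 gives a(n-2) strings. Thus a(n) = a(n-1) + a(n-2) with a(1)=2, a(2)=3.
Iterating the recurrence: a(1)=2, a(2)=3, a(3)=5, a(4)=8, a(5)=13, a(6)=21, a(7)=34, a(8)=55, a(9)=89, a(10)=144, a(11)=233, a(12)=377, a(13)=610, a(14)=987, a(15)=1597, a(16)=2584, a(17)=4181, a(18)=6765, a(19)=10946, a(20)=17711, a(21)=28657.

Final answer: 28657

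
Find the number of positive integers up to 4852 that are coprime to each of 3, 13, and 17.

|div by 3|=1617, |div by 13|=373, |div by 17|=285.
|div by 3&13|=124, |div by 3&17|=95, |div by 13&17|=21, |div by all|=7.
By inclusion-exclusion, divisible by at least one: 1617+373+285-124-95-21+7 = 2042.
Not divisible by any: 4852 - 2042.

Final answer: 2810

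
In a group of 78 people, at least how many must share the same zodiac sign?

There are 12 possible values for zodiac sign. With 78 people and 12 categories, by pigeonhole: ceiling(78/12).

Final answer: 7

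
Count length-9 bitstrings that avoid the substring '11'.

A valid string ends in 0 (append to any length-(n-1) valid string) or in 01 (append to any length-(n-2) valid string), so a(n) = a(n-1) + a(n-2) with a(1)=2, a(2)=3.
Computing successive values: a(1)=2, a(2)=3, a(3)=5, a(4)=8, a(5)=13, a(6)=21, a(7)=34, a(8)=55, a(9)=89.

Final answer: 89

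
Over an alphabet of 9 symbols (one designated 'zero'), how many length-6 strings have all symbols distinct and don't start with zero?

The leading digit has 8 choices (anything but zero); the next has 8 (anything but the first), then 7, and so on, one fewer each time.
Total: 8 x 8 x 7 x 6 x 5 x 4.

Final answer: 53760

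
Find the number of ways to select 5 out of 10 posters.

C(10,5) = 10!/(5! x (10-5)!).

Final answer: C(10,5) = 252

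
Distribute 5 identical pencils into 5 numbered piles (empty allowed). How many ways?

Stars and bars: C(n+k-1, k-1) = C(9,4).

Final answer: C(9,4) = 126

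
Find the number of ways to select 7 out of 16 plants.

C(16,7) = 16!/(7! x 9!).

Final answer: \binom{16}{7} = 11440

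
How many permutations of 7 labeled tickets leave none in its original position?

Derangements satisfy D(n) = (n-1)(D(n-1) + D(n-2)), starting from D(0)=1, D(1)=0.
D(2) = 1 x (0 + 1) = 1
D(3) = 2 x (1 + 0) = 2
D(4) = 3 x (2 + 1) = 9
D(5) = 4 x (9 + 2) = 44
D(6) = 5 x (44 + 9) = 265
D(7) = 6 x (D(6) + D(5)) = 6 x (265 + 44)

Final answer: D(7) = 1854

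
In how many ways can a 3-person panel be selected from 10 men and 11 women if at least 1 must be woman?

Sum over valid woman counts:
C(11,1)C(10,2) = 495
C(11,2)C(10,1) = 550
C(11,3)C(10,0) = 165
Total: 495 + 550 + 165.

Final answer: 1210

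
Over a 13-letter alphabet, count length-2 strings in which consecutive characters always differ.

First character: 13 choices. Each subsequent: 12 choices (must differ from the previous one).
Total: 13 x 12^1.

Final answer: 13 x 12^{1} = 156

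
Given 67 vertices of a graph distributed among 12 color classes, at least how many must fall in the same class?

By pigeonhole with 67 objects and 12 categories: ceiling(67/12).

Final answer: 6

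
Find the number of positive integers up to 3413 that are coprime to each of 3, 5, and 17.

|div by 3|=1137, |div by 5|=682, |div by 17|=200.
|div by 3&5|=227, |div by 3&17|=66, |div by 5&17|=40, |div by all|=13.
By inclusion-exclusion, divisible by at least one: 1137+682+200-227-66-40+13 = 1699.
Not divisible by any: 3413 - 1699.

Final answer: 1714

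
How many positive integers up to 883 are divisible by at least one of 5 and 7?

Multiples of 5: 176. Multiples of 7: 126. Of both (lcm=35): 25.
By inclusion-exclusion: 176 + 126 - 25.

Final answer: 277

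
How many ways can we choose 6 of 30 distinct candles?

C(30,6) = 30!/(6! x 24!).

Final answer: \binom{30}{6} = 593775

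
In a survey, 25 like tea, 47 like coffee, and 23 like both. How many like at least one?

|A union B| = |A| + |B| - |A intersect B| = 25 + 47 - 23.

Final answer: 49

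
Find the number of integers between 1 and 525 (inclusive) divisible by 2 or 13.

Multiples of 2: 262. Multiples of 13: 40. Of both (lcm=26): 20.
By inclusion-exclusion: 262 + 40 - 20.

Final answer: 282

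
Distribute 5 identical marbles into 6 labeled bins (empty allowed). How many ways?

Stars and bars: C(n+k-1, k-1) = C(10,5).

Final answer: C(10,5) = 252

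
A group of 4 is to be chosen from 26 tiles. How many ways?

C(26,4) = 26!/(4! x 22!).

Final answer: \binom{26}{4} = 14950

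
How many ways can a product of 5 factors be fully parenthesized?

The structures are counted by the Catalan number C_n. Here n = 5 - 1 = 4.
C_n = (2n)!/(n!(n+1)!), so C_{4} = 8!/(4! x 5!) = C(8,4)/5 = 70/5.

Final answer: C_{4} = 14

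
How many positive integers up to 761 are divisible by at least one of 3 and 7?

Multiples of 3: 253. Multiples of 7: 108. Of both (lcm=21): 36.
By inclusion-exclusion: 253 + 108 - 36.

Final answer: 325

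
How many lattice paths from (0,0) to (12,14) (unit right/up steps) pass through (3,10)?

Paths (0,0)->(3,10): C(13,10) = 286.
Paths (3,10)->(12,14): C(13,4) = 715.
By multiplication principle: 286 x 715.

Final answer: 204490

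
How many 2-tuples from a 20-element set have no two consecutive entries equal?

Let g(n) count such strings. g(1) = 20, and each valid string of length n-1 extends in 19 ways (any symbol but the last), so g(n) = 19 g(n-1).
Total: g(2) = 20 x 19^1.

Final answer: 20 x 19^{1} = 380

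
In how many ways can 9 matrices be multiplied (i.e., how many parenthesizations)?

This is a standard Catalan-number count: the answer is C_n. Here n = 9 - 1 = 8.
Using C_0 = 1 and C_(k+1) = C_k x 2(2k+1)/(k+2), build up term by term: C_1=1, C_2=2, C_3=5, C_4=14, C_5=42, C_6=132, C_7=429, C_8=1430.

Final answer: C_{8} = 1430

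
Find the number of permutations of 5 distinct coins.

The number of ways to arrange 5 distinct objects is 5!.

Final answer: 5! = 120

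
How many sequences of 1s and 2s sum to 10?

Let f(n) count the ways. The last step is size 1 or 2, so f(n) = f(n-1) + f(n-2) with f(1)=1, f(2)=2.
Computing successive values: f(1)=1, f(2)=2, f(3)=3, f(4)=5, f(5)=8, f(6)=13, f(7)=21, f(8)=34, f(9)=55, f(10)=89.

Final answer: 89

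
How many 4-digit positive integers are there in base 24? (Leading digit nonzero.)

In base 24, the leading digit has 23 choices (1..23); each of the remaining 3 digits has 24 choices.
Total: 23 x 24^3.

Final answer: 317952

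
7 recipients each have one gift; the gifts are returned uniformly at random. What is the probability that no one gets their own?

D(n) = (n-1)(D(n-1) + D(n-2)), D(0)=1, D(1)=0.
Building up: D(2)=1, D(3)=2, D(4)=9, D(5)=44, D(6)=265, D(7)=1854.
Total arrangements: 7! = 5040.
Probability = D(7)/7! = 103/280.

Final answer: D(7)/7! = 1854/5040 = 0.367857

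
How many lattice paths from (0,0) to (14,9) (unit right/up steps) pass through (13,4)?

Paths (0,0)->(13,4): C(17,4) = 2380.
Paths (13,4)->(14,9): C(6,5) = 6.
By multiplication principle: 2380 x 6.

Final answer: 14280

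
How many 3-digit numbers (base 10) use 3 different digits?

First digit: 9 (not 0). Second: 9 (not first). Third: 8, etc.
Total: 9 x 9 x 8.

Final answer: 648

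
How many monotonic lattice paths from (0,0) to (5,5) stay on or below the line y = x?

Total monotonic paths to (5,5): C(10,5) = 252.
Reflecting each bad path at its first crossing gives a bijection with paths to (4,6): C(10,6) = 210.
Valid Dyck paths: 252 - 210.
(This is the Catalan number C_{5}.)

Final answer: C_{5} = 42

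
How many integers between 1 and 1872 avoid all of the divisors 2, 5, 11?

|div by 2|=936, |div by 5|=374, |div by 11|=170.
|div by 2&5|=187, |div by 2&11|=85, |div by 5&11|=34, |div by all|=17.
By inclusion-exclusion, divisible by at least one: 936+374+170-187-85-34+17 = 1191.
Not divisible by any: 1872 - 1191.

Final answer: 681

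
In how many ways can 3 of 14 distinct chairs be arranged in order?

P(14,3) = 14!/(14-3)! = 14!/11!.

Final answer: P(14,3) = 2184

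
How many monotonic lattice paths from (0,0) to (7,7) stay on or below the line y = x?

Total monotonic paths to (7,7): C(14,7) = 3432.
A path is bad iff it touches y = x + 1; reflecting its initial segment maps bad paths bijectively onto all paths to (6,8), of which there are C(14,8) = 3003.
Valid Dyck paths: 3432 - 3003.
(These counts are the Catalan numbers.)

Final answer: C_{7} = 429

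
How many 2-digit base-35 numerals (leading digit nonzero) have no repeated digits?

First digit: 34 (nonzero). Second: 34 (not first). Third: 33, etc.
Total: 34 x 34.

Final answer: 1156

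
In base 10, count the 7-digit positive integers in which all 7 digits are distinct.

First digit: 9 (nonzero). Second: 9 (not first). Third: 8, etc.
Total: 9 x 9 x 8 x 7 x 6 x 5 x 4.

Final answer: 544320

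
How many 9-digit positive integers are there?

These are the integers in [10^8, 10^9), so the count is 10^9 - 10^8 = 9 x 10^8.

Final answer: 900000000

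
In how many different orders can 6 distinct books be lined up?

The number of ways to arrange 6 distinct objects is 6!.

Final answer: 6! = 720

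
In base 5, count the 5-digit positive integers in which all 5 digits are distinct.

The leading digit has 4 choices (anything but zero); the next has 4 (anything but the first), then 3, and so on, one fewer each time.
Total: 4 x 4 x 3 x 2 x 1.

Final answer: 96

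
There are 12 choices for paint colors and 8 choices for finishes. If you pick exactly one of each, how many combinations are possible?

By the multiplication principle: 12 x 8.

Final answer: 96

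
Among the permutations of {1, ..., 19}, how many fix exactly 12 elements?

Choose which 12 elements are fixed: C(19,12) = 50388.
Derange the remaining 7 using D(j) = (j-1)(D(j-1) + D(j-2)), D(0)=1, D(1)=0: D(2)=1, D(3)=2, D(4)=9, D(5)=44, D(6)=265, D(7)=1854.
Total: 50388 x 1854.

Final answer: C(19,12) D(7) = 93419352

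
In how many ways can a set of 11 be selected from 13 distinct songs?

C(13,11) = 13!/(11! x 2!).

Final answer: \binom{13}{11} = 78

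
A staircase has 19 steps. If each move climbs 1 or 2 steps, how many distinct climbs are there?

Let f(n) count the ways. The last step is size 1 or 2, so f(n) = f(n-1) + f(n-2) with f(1)=1, f(2)=2.
Building up term by term: f(1)=1, f(2)=2, f(3)=3, f(4)=5, f(5)=8, f(6)=13, f(7)=21, f(8)=34, f(9)=55, f(10)=89, f(11)=144, f(12)=233, f(13)=377, f(14)=610, f(15)=987, f(16)=1597, f(17)=2584, f(18)=4181, f(19)=6765.

Final answer: 6765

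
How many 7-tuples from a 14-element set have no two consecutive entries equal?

First character: 14 choices. Each subsequent: 13 choices (must differ from the previous one).
Total: 14 x 13^6.

Final answer: 14 x 13^{6} = 67575326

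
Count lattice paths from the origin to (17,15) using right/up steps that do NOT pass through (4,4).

Total paths to (17,15): C(32,15) = 565722720.
Paths through (4,4): C(8,4) x C(24,11) = 174730080.
Avoiding (4,4): 565722720 - 174730080.

Final answer: 390992640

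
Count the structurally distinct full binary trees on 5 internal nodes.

This is a standard Catalan-number count: the answer is C_n. Here n = 5.
C_n = C(2n,n) - C(2n,n+1), so C_{5} = C(10,5) - C(10,6) = 252 - 210.

Final answer: C_{5} = 42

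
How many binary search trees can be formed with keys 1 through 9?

This is counted by the nth Catalan number C_n. Here n = 9.
C_n = (2n)!/(n!(n+1)!), so C_{9} = 18!/(9! x 10!) = C(18,9)/10 = 48620/10.

Final answer: C_{9} = 4862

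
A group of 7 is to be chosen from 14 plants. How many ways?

C(14,7) = 14!/(7! x (14-7)!).

Final answer: C(14,7) = 3432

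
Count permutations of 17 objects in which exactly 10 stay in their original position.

Choose which 10 elements are fixed: C(17,10) = 19448.
Derange the remaining 7 using D(j) = (j-1)(D(j-1) + D(j-2)), D(0)=1, D(1)=0: D(2)=1, D(3)=2, D(4)=9, D(5)=44, D(6)=265, D(7)=1854.
Total: 19448 x 1854.

Final answer: C(17,10) D(7) = 36056592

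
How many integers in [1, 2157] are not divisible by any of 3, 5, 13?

|div by 3|=719, |div by 5|=431, |div by 13|=165.
|div by 3&5|=143, |div by 3&13|=55, |div by 5&13|=33, |div by all|=11.
By inclusion-exclusion, divisible by at least one: 719+431+165-143-55-33+11 = 1095.
Not divisible by any: 2157 - 1095.

Final answer: 1062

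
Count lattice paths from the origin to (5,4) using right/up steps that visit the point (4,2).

Paths (0,0)->(4,2): C(6,2) = 15.
Paths (4,2)->(5,4): C(3,2) = 3.
By multiplication principle: 15 x 3.

Final answer: 45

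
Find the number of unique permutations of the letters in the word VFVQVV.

Letters (F:1, Q:1, V:4). Total letters: 6.
Permutations = 6!/(4!).

Final answer: 30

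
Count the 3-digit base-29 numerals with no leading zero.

Leading digit: 28 options (nonzero). Other 2 digit(s): 29 options each.
Total: 28 x 29^2.

Final answer: 23548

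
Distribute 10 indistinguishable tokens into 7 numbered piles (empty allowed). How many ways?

Stars and bars: C(n+k-1, k-1) = C(16,6).

Final answer: C(16,6) = 8008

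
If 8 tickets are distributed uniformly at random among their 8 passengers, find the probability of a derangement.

Use the recurrence D(n) = (n-1)(D(n-1) + D(n-2)) with D(0)=1, D(1)=0.
Building up: D(2)=1, D(3)=2, D(4)=9, D(5)=44, D(6)=265, D(7)=1854, D(8)=14833.
Total arrangements: 8! = 40320.
Probability = D(8)/8! = 2119/5760.

Final answer: D(8)/8! = 14833/40320 = 0.367882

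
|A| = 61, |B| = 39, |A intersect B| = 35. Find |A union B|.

|A union B| = |A| + |B| - |A intersect B| = 61 + 39 - 35.

Final answer: 65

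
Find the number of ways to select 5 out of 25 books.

C(25,5) = 25!/(5! x (25-5)!).

Final answer: C(25,5) = 53130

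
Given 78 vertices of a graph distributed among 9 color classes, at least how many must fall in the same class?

By pigeonhole with 78 objects and 9 categories: ceiling(78/9).

Final answer: 9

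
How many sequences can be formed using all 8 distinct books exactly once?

The number of ways to arrange 8 distinct objects is 8!.

Final answer: 8! = 40320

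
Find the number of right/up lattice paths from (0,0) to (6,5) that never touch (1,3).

Total paths to (6,5): C(11,5) = 462.
Paths through (1,3): C(4,3) x C(7,2) = 84.
Avoiding (1,3): 462 - 84.

Final answer: 378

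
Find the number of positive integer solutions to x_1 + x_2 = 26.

Substitute x'_i = x_i - 1 (so x'_i >= 0). Then sum x'_i = 26 - 2 = 24.
Stars and bars: C(24+2-1, 2-1) = C(25,1).

Final answer: C(25,1) = 25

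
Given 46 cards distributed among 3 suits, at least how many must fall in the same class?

By pigeonhole with 46 objects and 3 categories: ceiling(46/3).

Final answer: 16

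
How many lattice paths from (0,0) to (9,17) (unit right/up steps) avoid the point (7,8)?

Total paths to (9,17): C(26,17) = 3124550.
Paths through (7,8): C(15,8) x C(11,9) = 353925.
Avoiding (7,8): 3124550 - 353925.

Final answer: 2770625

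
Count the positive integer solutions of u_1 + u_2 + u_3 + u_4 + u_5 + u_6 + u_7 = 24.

Substitute u'_i = u_i - 1 (so u'_i >= 0). Then sum u'_i = 24 - 7 = 17.
Stars and bars: C(17+7-1, 7-1) = C(23,6).

Final answer: C(23,6) = 100947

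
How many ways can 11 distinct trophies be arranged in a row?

The number of ways to arrange 11 distinct objects is 11!.

Final answer: 11! = 39916800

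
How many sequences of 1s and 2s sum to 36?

Let f(n) be the number of climbs. Removing the last move (1 or 2 steps) gives f(n) = f(n-1) + f(n-2); base cases f(1)=1, f(2)=2.
Iterating the recurrence: f(1)=1, f(2)=2, f(3)=3, f(4)=5, f(5)=8, f(6)=13, f(7)=21, f(8)=34, f(9)=55, f(10)=89, f(11)=144, f(12)=233, f(13)=377, f(14)=610, f(15)=987, f(16)=1597, f(17)=2584, f(18)=4181, f(19)=6765, f(20)=10946, f(21)=17711, f(22)=28657, f(23)=46368, f(24)=75025, f(25)=121393, f(26)=196418, f(27)=317811, f(28)=514229, f(29)=832040, f(30)=1346269, f(31)=2178309, f(32)=3524578, f(33)=5702887, f(34)=9227465, f(35)=14930352, f(36)=24157817.

Final answer: 24157817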